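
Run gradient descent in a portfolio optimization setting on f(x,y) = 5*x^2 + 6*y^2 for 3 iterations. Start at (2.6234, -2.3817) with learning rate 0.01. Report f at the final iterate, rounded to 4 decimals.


Gradient descent on f(x,y) = 5*x^2 + 6*y^2.
Starting point: (2.6234, -2.3817), alpha = 0.01
Step 1: grad_x = 2*5*2.6234 = 26.234, grad_y = 2*6*-2.3817 = -28.5804
  x_1 = 2.6234 - 0.01*26.234 = 2.3611
  y_1 = -2.3817 - 0.01*-28.5804 = -2.0959
Step 2: grad_x = 2*5*2.3611 = 23.6106, grad_y = 2*6*-2.0959 = -25.1508
  x_2 = 2.3611 - 0.01*23.6106 = 2.125
  y_2 = -2.0959 - 0.01*-25.1508 = -1.8444
Step 3: grad_x = 2*5*2.125 = 21.2495, grad_y = 2*6*-1.8444 = -22.1327
  x_3 = 2.125 - 0.01*21.2495 = 1.9125
  y_3 = -1.8444 - 0.01*-22.1327 = -1.6231
f(1.9125, -1.6231) = 5*1.9125^2 + 6*(-1.6231)^2 = 34.0935


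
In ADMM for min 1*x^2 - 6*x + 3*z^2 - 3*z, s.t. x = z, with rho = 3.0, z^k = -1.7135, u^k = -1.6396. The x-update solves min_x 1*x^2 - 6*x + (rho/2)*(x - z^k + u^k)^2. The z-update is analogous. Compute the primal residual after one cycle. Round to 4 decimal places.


ADMM iteration with rho = 3.0, z^k = -1.7135, u^k = -1.6396
Step 1: x-update.
Minimize 1*x^2 - 6*x + (3.0/2)*(x + 1.7135 - 1.6396)^2
FOC: (2*1 + 3.0)*x = 6 + 3.0*(-1.7135 + 1.6396)
x^{k+1} = 1.1557
Step 2: z-update.
Minimize 3*z^2 - 3*z + (3.0/2)*(1.1557 - z - 1.6396)^2
FOC: (2*3 + 3.0)*z = 3 + 3.0*(1.1557 - 1.6396)
z^{k+1} = 0.172
Step 3: u-update.
u^{k+1} = -1.6396 + 1.1557 - 0.172 = -0.656
Step 4: Primal residual = |1.1557 - 0.172| = 0.9836


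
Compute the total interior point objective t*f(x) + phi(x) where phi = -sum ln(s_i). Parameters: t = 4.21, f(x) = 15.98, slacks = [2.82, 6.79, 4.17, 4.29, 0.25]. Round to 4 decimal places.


Step 1: Compute log-barrier.
ln values: [1.0367, 1.9155, 1.4279, 1.4563, -1.3863]
phi = -(1.0367 + 1.9155 + 1.4279 + 1.4563 - 1.3863) = -4.4501
Step 2: Compute augmented objective.
t*f(x) = 4.21*15.98 = 67.2758
Total = 67.2758 - 4.4501 = 62.8257


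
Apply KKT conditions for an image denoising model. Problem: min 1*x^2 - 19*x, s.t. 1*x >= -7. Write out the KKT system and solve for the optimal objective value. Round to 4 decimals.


Step 1: Try lambda = 0 (constraint inactive).
Stationarity: 2*1*x - 19 = 0
x* = 19/(2*1) = 9.5
Check constraint: 1*9.5 = 9.5 >= -7 -- satisfied.
Step 2: Compute optimal value.
f(x*) = 1*9.5^2 - 19*9.5 = -90.25


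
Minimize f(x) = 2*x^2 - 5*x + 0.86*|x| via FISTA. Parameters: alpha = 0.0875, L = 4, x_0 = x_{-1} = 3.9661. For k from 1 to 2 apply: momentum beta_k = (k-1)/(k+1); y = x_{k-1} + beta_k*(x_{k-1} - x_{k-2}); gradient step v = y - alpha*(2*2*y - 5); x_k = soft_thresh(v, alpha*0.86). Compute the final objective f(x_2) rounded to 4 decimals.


FISTA on f(x) = 2*x^2 - 5*x + 0.86*|x|
L = 4, alpha = 0.0875
Iteration 1: beta = 0.0, y = 3.9661 + 0.0*(3.9661 - 3.9661) = 3.9661
  grad(y) = 10.8644, v = y - alpha*grad = 3.0155
  prox(v) = soft_thresh(3.0155, 0.0753) = 2.9402
Iteration 2: beta = 0.3333, y = 2.9402 + 0.3333*(2.9402 - 3.9661) = 2.5983
  grad(y) = 5.393, v = y - alpha*grad = 2.1264
  prox(v) = soft_thresh(2.1264, 0.0753) = 2.0511
f(x_2) = 2*2.0511^2 - 5*2.0511 + 0.86*|2.0511| = -0.0775


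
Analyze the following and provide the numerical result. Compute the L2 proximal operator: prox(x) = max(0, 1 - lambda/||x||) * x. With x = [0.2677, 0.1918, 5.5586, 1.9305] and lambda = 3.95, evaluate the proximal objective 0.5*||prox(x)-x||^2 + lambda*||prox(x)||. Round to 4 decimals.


Step 1: Compute ||x||.
||x|| = 5.8935
Step 2: Compute scaling factor.
scale = max(0, 1 - 3.95/5.8935) = 0.3298
Step 3: prox(x) = [0.0883, 0.0632, 1.8331, 0.6366]
||prox(x)|| = 1.9435
Step 4: Proximal objective.
0.5*||prox-x||^2 = 7.8013
lambda*||prox|| = 7.6768
Total = 15.4781


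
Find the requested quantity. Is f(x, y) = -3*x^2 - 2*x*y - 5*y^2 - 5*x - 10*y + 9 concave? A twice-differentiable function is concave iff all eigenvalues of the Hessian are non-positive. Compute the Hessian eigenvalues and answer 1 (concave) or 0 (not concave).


The Hessian of f(x,y) = -3*x^2 - 2*x*y - 5*y^2 - 5*x - 10*y + 9 is:
H = [[-6, -2], [-2, -10]]
Trace = -6 - 10 = -16
Determinant = -6*-10 - (-2)^2 = 56
Discriminant = (-16)^2 - 4*56 = 32.0
Eigenvalues: lambda_1 = -10.8284, lambda_2 = -5.1716
The function is concave.

1


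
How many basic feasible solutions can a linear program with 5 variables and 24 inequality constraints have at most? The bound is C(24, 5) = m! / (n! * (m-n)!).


Each vertex corresponds to some choice of n active constraints out of m, so the number of vertices is at most C(m, n) = m! / (n!(m-n)!).
m = 24, n = 5
Numerator: 24 * 23 * 22 * 21 * 20
Denominator: 5! = 120
C(24, 5) = 42504


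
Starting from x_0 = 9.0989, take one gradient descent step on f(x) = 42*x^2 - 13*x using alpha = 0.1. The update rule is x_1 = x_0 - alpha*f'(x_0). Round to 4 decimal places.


We compute the gradient at x_0 and apply the update.
f'(x) = 84*x - 13
f'(9.0989) = 84*9.0989 - 13 = 751.3076
x_1 = 9.0989 - 0.1*751.3076 = -66.0319


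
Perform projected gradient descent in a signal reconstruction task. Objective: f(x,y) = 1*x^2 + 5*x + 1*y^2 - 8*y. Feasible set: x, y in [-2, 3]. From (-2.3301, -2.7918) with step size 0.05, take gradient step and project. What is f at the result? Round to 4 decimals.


Step 1: Compute gradient at (-2.3301, -2.7918).
grad_x = 2*1*-2.3301 + 5 = 0.3398
grad_y = 2*1*-2.7918 - 8 = -13.5836
Step 2: Gradient step.
x_raw = -2.3301 - 0.05*0.3398 = -2.3471
y_raw = -2.7918 - 0.05*-13.5836 = -2.1126
Step 3: Project onto [-2, 3].
x_proj = clip(-2.3471) = -2.0
y_proj = clip(-2.1126) = -2.0
Step 4: Evaluate f.
f(-2.0, -2.0) = 14.0


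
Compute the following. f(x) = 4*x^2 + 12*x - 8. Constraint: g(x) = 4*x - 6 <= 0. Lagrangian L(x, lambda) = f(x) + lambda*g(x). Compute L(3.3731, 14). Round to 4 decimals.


Step 1: Evaluate f(x).
f(3.3731) = 4*3.3731^2 + 12*3.3731 - 8 = 77.9884
Step 2: Evaluate g(x).
g(3.3731) = 4*3.3731 - 6 = 7.4924
Step 3: Compute Lagrangian.
L = 77.9884 + 14*7.4924 = 182.882


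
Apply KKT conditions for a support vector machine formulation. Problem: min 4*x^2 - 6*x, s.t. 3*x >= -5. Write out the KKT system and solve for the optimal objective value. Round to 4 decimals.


Step 1: Try lambda = 0 (constraint inactive).
Stationarity: 2*4*x - 6 = 0
x* = 6/(2*4) = 0.75
Check constraint: 3*0.75 = 2.25 >= -5 -- satisfied.
Step 2: Compute optimal value.
f(x*) = 4*0.75^2 - 6*0.75 = -2.25


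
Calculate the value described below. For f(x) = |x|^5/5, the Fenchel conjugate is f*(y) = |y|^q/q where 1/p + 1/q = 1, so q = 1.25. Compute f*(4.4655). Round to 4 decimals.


The conjugate exponent q satisfies 1/p + 1/q = 1.
p = 5, so q = 5/(5 - 1) = 1.25
|y|^q = 4.4655^1.25 = 6.4914
f*(4.4655) = 6.4914 / 1.25 = 5.1931


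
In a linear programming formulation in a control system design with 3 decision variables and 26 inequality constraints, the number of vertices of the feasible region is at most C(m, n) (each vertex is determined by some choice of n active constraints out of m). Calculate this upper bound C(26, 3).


Each vertex corresponds to some choice of n active constraints out of m, so the number of vertices is at most C(m, n) = m! / (n!(m-n)!).
m = 26, n = 3
Numerator: 26 * 25 * 24
Denominator: 3! = 6
C(26, 3) = 2600


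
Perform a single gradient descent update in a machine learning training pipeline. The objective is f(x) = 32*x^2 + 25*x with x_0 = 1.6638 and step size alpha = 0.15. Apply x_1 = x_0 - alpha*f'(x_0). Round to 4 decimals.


We compute the gradient at x_0 and apply the update.
f'(x) = 64*x + 25
f'(1.6638) = 64*1.6638 + 25 = 131.4832
x_1 = 1.6638 - 0.15*131.4832 = -18.0587


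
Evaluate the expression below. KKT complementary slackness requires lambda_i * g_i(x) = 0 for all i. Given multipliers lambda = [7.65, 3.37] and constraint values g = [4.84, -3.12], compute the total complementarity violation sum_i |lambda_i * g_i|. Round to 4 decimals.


KKT complementary slackness check:
lambda_1 * g_1 = 7.65 * 4.84 = 37.026
lambda_2 * g_2 = 3.37 * -3.12 = -10.5144
Total violation = 37.026 + 10.5144 = 47.5404


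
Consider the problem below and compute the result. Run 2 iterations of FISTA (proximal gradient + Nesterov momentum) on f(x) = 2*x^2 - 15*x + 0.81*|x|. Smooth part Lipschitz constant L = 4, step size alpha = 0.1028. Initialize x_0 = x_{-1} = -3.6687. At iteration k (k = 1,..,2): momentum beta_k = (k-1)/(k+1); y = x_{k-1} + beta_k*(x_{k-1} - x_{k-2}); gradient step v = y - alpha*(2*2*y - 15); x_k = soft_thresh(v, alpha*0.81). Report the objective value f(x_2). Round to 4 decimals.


FISTA on f(x) = 2*x^2 - 15*x + 0.81*|x|
L = 4, alpha = 0.1028
Iteration 1: beta = 0.0, y = -3.6687 + 0.0*(-3.6687 + 3.6687) = -3.6687
  grad(y) = -29.6748, v = y - alpha*grad = -0.6181
  prox(v) = soft_thresh(-0.6181, 0.0833) = -0.5349
Iteration 2: beta = 0.3333, y = -0.5349 + 0.3333*(-0.5349 + 3.6687) = 0.5097
  grad(y) = -12.961, v = y - alpha*grad = 1.8421
  prox(v) = soft_thresh(1.8421, 0.0833) = 1.7589
f(x_2) = 2*1.7589^2 - 15*1.7589 + 0.81*|1.7589| = -18.7711


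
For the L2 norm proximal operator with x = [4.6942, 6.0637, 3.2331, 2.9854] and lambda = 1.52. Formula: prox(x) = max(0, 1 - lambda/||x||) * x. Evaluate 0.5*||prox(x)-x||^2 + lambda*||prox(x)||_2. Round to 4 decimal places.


Step 1: Compute ||x||.
||x|| = 8.8414
Step 2: Compute scaling factor.
scale = max(0, 1 - 1.52/8.8414) = 0.8281
Step 3: prox(x) = [3.8872, 5.0212, 2.6773, 2.4722]
||prox(x)|| = 7.3214
Step 4: Proximal objective.
0.5*||prox-x||^2 = 1.1552
lambda*||prox|| = 11.1285
Total = 12.2837


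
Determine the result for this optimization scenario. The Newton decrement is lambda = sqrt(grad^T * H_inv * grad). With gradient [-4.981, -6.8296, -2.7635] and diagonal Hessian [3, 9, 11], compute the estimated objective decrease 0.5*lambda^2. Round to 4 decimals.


Step 1: H is diagonal, so H^(-1) * g = [-1.6603, -0.7588, -0.2512].
Step 2: g^T H^(-1) g = sum_i g_i^2 / H_ii
  = (-4.981)^2/3 + (-6.8296)^2/9 + (-2.7635)^2/11
  = 8.2701 + 5.1826 + 0.6943 = 14.147
Step 3: Objective decrease = 0.5 * g^T H^(-1) g = 7.0735


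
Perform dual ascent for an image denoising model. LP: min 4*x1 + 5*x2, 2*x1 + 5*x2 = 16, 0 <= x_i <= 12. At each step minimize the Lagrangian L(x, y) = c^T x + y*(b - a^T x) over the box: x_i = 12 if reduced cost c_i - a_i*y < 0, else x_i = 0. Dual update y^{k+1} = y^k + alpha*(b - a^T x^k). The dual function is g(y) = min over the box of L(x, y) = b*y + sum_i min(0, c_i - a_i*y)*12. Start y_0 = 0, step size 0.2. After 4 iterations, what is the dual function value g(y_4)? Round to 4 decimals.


Dual ascent for LP: min 4*x1 + 5*x2, 2*x1 + 5*x2 = 16, 0 <= x_i <= 12
Step 1: y^k = 0.0, reduced costs: (4.0, 5.0)
  x^k = (0.0, 0.0), subgradient = b - a^T x = 16.0
  y^{k+1} = 0.0 + 0.2*16.0 = 3.2
Step 2: y^k = 3.2, reduced costs: (-2.4, -11.0)
  x^k = (12.0, 12.0), subgradient = b - a^T x = -68.0
  y^{k+1} = 3.2 + 0.2*-68.0 = -10.4
Step 3: y^k = -10.4, reduced costs: (24.8, 57.0)
  x^k = (0.0, 0.0), subgradient = b - a^T x = 16.0
  y^{k+1} = -10.4 + 0.2*16.0 = -7.2
Step 4: y^k = -7.2, reduced costs: (18.4, 41.0)
  x^k = (0.0, 0.0), subgradient = b - a^T x = 16.0
  y^{k+1} = -7.2 + 0.2*16.0 = -4.0
Dual objective at y_4 = -4.0: reduced costs (12.0, 25.0), box minimizer x = (0.0, 0.0)
g(y_4) = b*y + (c1 - a1*y)*x1 + (c2 - a2*y)*x2 = 16*(-4.0) + 12.0*0.0 + 25.0*0.0 = -64.0 + 0.0 + 0.0 = -64.0


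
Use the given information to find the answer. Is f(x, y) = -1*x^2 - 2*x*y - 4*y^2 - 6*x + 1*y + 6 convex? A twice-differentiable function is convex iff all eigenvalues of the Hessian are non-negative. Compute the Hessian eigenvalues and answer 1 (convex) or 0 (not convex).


The Hessian of f(x,y) = -1*x^2 - 2*x*y - 4*y^2 - 6*x + 1*y + 6 is:
H = [[-2, -2], [-2, -8]]
Trace = -2 - 8 = -10
Determinant = -2*-8 - (-2)^2 = 12
Discriminant = (-10)^2 - 4*12 = 52.0
Eigenvalues: lambda_1 = -8.6056, lambda_2 = -1.3944
The function is not convex.

0


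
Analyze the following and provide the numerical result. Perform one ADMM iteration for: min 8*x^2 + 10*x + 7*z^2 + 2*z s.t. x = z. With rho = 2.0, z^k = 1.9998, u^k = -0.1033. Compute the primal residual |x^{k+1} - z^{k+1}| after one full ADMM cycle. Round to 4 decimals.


ADMM iteration with rho = 2.0, z^k = 1.9998, u^k = -0.1033
Step 1: x-update.
Minimize 8*x^2 + 10*x + (2.0/2)*(x - 1.9998 - 0.1033)^2
FOC: (2*8 + 2.0)*x = -10 + 2.0*(1.9998 + 0.1033)
x^{k+1} = -0.3219
Step 2: z-update.
Minimize 7*z^2 + 2*z + (2.0/2)*(-0.3219 - z - 0.1033)^2
FOC: (2*7 + 2.0)*z = -2 + 2.0*(-0.3219 - 0.1033)
z^{k+1} = -0.1781
Step 3: u-update.
u^{k+1} = -0.1033 - 0.3219 + 0.1781 = -0.247
Step 4: Primal residual = |-0.3219 + 0.1781| = 0.1437


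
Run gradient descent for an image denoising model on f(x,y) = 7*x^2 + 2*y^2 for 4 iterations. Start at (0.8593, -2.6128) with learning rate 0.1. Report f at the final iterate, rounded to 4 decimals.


Gradient descent on f(x,y) = 7*x^2 + 2*y^2.
Starting point: (0.8593, -2.6128), alpha = 0.1
Step 1: grad_x = 2*7*0.8593 = 12.0302, grad_y = 2*2*-2.6128 = -10.4512
  x_1 = 0.8593 - 0.1*12.0302 = -0.3437
  y_1 = -2.6128 - 0.1*-10.4512 = -1.5677
Step 2: grad_x = 2*7*-0.3437 = -4.8121, grad_y = 2*2*-1.5677 = -6.2707
  x_2 = -0.3437 - 0.1*-4.8121 = 0.1375
  y_2 = -1.5677 - 0.1*-6.2707 = -0.9406
Step 3: grad_x = 2*7*0.1375 = 1.9248, grad_y = 2*2*-0.9406 = -3.7624
  x_3 = 0.1375 - 0.1*1.9248 = -0.055
  y_3 = -0.9406 - 0.1*-3.7624 = -0.5644
Step 4: grad_x = 2*7*-0.055 = -0.7699, grad_y = 2*2*-0.5644 = -2.2575
  x_4 = -0.055 - 0.1*-0.7699 = 0.022
  y_4 = -0.5644 - 0.1*-2.2575 = -0.3386
f(0.022, -0.3386) = 7*0.022^2 + 2*(-0.3386)^2 = 0.2327


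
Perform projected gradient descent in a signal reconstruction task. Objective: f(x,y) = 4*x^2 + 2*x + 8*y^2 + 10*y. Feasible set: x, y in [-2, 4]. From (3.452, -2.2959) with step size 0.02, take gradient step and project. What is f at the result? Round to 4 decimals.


Step 1: Compute gradient at (3.452, -2.2959).
grad_x = 2*4*3.452 + 2 = 29.616
grad_y = 2*8*-2.2959 + 10 = -26.7344
Step 2: Gradient step.
x_raw = 3.452 - 0.02*29.616 = 2.8597
y_raw = -2.2959 - 0.02*-26.7344 = -1.7612
Step 3: Project onto [-2, 4].
x_proj = clip(2.8597) = 2.8597
y_proj = clip(-1.7612) = -1.7612
Step 4: Evaluate f.
f(2.8597, -1.7612) = 45.6333


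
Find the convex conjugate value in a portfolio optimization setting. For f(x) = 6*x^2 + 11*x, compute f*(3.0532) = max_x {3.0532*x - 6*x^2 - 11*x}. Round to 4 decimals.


f*(y) = sup_x {y*x - a*x^2 - b*x} = sup_x {(y-b)*x - a*x^2}
FOC: (y - b) - 2a*x = 0 => x* = (y - b)/(2a)
x* = (3.0532 - 11)/(2*6) = -0.6622
f*(3.0532) = (y-b)^2/(4a) = (3.0532 - 11)^2/(4*6)
= 63.1516/24 = 2.6313


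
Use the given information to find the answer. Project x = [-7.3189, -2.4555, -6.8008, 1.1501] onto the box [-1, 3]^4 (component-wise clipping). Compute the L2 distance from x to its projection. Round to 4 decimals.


Project each component onto [-1, 3].
clip(-7.3189) = -1.0, clip(-2.4555) = -1.0, clip(-6.8008) = -1.0, clip(1.1501) = 1.1501
Projection = [-1.0, -1.0, -1.0, 1.1501]
Squared diffs: [39.9285, 2.1185, 33.6493, 0.0]
Distance = sqrt(75.6963) = 8.7004


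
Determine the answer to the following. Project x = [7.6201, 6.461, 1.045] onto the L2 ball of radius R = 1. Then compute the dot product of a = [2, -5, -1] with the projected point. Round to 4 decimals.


Step 1: Compute ||x|| (intermediates to 6 decimals).
||x|| = sqrt(7.6201^2 + 6.461^2 + 1.045^2) = 10.045022
Step 2: Project.
Since ||x|| > R, scale = R/||x|| = 1/10.045022 = 0.099552, proj(x) = scale * x
proj(x) = [0.758596, 0.643205, 0.104032]
Step 3: Dot product.
a^T * proj(x) = 2*0.758596 - 5*0.643205 - 1*0.104032 = -1.8029


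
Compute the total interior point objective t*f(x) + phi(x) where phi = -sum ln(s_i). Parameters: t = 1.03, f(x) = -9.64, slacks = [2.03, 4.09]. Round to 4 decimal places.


Step 1: Compute log-barrier.
ln values: [0.708, 1.4085]
phi = -(0.708 + 1.4085) = -2.1166
Step 2: Compute augmented objective.
t*f(x) = 1.03*-9.64 = -9.9292
Total = -9.9292 - 2.1166 = -12.0458


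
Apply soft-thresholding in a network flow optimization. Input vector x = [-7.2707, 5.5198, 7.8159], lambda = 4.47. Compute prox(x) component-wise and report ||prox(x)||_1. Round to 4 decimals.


Soft-thresholding with lambda = 4.47:
prox(-7.2707) = sign(-7.2707)*max(|-7.2707| - 4.47, 0) = -2.8007
prox(5.5198) = sign(5.5198)*max(|5.5198| - 4.47, 0) = 1.0498
prox(7.8159) = sign(7.8159)*max(|7.8159| - 4.47, 0) = 3.3459
prox(x) = [-2.8007, 1.0498, 3.3459]
||prox(x)||_1 = 2.8007 + 1.0498 + 3.3459 = 7.1964


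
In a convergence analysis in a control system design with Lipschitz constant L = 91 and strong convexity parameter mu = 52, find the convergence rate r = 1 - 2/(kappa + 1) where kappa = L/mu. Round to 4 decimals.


Step 1: Compute the condition number.
kappa = L/mu = 91/52 = 1.75
Step 2: Compute the convergence rate.
r = 1 - 2/(kappa + 1) = 1 - 2*mu/(L + mu) = (L - mu)/(L + mu) = 39/143 = 0.2727


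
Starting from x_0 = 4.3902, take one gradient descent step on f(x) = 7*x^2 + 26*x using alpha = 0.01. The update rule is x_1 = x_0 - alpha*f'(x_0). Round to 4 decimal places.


We compute the gradient at x_0 and apply the update.
f'(x) = 14*x + 26
f'(4.3902) = 14*4.3902 + 26 = 87.4628
x_1 = 4.3902 - 0.01*87.4628 = 3.5156


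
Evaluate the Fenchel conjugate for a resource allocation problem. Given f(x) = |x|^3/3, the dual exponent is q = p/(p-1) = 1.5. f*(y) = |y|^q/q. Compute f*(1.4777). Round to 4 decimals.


The conjugate exponent q satisfies 1/p + 1/q = 1.
p = 3, so q = 3/(3 - 1) = 1.5
|y|^q = 1.4777^1.5 = 1.7963
f*(1.4777) = 1.7963 / 1.5 = 1.1975


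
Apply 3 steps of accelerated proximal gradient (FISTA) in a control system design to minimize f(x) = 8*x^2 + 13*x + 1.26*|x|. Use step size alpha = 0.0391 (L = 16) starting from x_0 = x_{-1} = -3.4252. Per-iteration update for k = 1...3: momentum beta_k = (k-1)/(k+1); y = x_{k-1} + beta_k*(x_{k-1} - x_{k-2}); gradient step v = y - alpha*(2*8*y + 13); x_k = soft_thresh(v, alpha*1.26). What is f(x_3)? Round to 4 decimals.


FISTA on f(x) = 8*x^2 + 13*x + 1.26*|x|
L = 16, alpha = 0.0391
Iteration 1: beta = 0.0, y = -3.4252 + 0.0*(-3.4252 + 3.4252) = -3.4252
  grad(y) = -41.8032, v = y - alpha*grad = -1.7907
  prox(v) = soft_thresh(-1.7907, 0.0493) = -1.7414
Iteration 2: beta = 0.3333, y = -1.7414 + 0.3333*(-1.7414 + 3.4252) = -1.1802
  grad(y) = -5.8827, v = y - alpha*grad = -0.9502
  prox(v) = soft_thresh(-0.9502, 0.0493) = -0.9009
Iteration 3: beta = 0.5, y = -0.9009 + 0.5*(-0.9009 + 1.7414) = -0.4806
  grad(y) = 5.3101, v = y - alpha*grad = -0.6882
  prox(v) = soft_thresh(-0.6882, 0.0493) = -0.639
f(x_3) = 8*(-0.639)^2 + 13*(-0.639) + 1.26*|-0.639| = -4.2353


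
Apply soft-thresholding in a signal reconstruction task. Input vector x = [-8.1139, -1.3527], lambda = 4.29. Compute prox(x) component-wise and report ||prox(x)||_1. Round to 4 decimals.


Soft-thresholding with lambda = 4.29:
prox(-8.1139) = sign(-8.1139)*max(|-8.1139| - 4.29, 0) = -3.8239
prox(-1.3527) = sign(-1.3527)*max(|-1.3527| - 4.29, 0) = 0.0
prox(x) = [-3.8239, 0.0]
||prox(x)||_1 = 3.8239 + 0.0 = 3.8239


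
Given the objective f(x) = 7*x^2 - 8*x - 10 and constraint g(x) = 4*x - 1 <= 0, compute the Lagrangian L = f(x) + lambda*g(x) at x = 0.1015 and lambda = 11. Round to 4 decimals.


Step 1: Evaluate f(x).
f(0.1015) = 7*0.1015^2 - 8*0.1015 - 10 = -10.7399
Step 2: Evaluate g(x).
g(0.1015) = 4*0.1015 - 1 = -0.594
Step 3: Compute Lagrangian.
L = -10.7399 + 11*-0.594 = -17.2739


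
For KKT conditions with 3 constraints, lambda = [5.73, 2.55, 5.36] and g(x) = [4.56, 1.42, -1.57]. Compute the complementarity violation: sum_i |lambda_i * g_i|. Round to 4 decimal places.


KKT complementary slackness check:
lambda_1 * g_1 = 5.73 * 4.56 = 26.1288
lambda_2 * g_2 = 2.55 * 1.42 = 3.621
lambda_3 * g_3 = 5.36 * -1.57 = -8.4152
Total violation = 26.1288 + 3.621 + 8.4152 = 38.165


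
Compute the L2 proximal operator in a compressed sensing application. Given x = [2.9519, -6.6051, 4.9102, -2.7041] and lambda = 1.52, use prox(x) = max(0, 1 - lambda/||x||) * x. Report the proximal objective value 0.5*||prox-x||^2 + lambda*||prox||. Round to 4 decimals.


Step 1: Compute ||x||.
||x|| = 9.1522
Step 2: Compute scaling factor.
scale = max(0, 1 - 1.52/9.1522) = 0.8339
Step 3: prox(x) = [2.4616, -5.5081, 4.0947, -2.255]
||prox(x)|| = 7.6322
Step 4: Proximal objective.
0.5*||prox-x||^2 = 1.1552
lambda*||prox|| = 11.6009
Total = 12.7562


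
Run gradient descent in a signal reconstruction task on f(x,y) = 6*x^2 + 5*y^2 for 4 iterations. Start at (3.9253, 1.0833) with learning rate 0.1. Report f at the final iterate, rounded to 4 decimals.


Gradient descent on f(x,y) = 6*x^2 + 5*y^2.
Starting point: (3.9253, 1.0833), alpha = 0.1
Step 1: grad_x = 2*6*3.9253 = 47.1036, grad_y = 2*5*1.0833 = 10.833
  x_1 = 3.9253 - 0.1*47.1036 = -0.7851
  y_1 = 1.0833 - 0.1*10.833 = 0.0
Step 2: grad_x = 2*6*-0.7851 = -9.4207, grad_y = 2*5*0.0 = 0.0
  x_2 = -0.7851 - 0.1*-9.4207 = 0.157
  y_2 = 0.0 - 0.1*0.0 = 0.0
Step 3: grad_x = 2*6*0.157 = 1.8841, grad_y = 2*5*0.0 = 0.0
  x_3 = 0.157 - 0.1*1.8841 = -0.0314
  y_3 = 0.0 - 0.1*0.0 = 0.0
Step 4: grad_x = 2*6*-0.0314 = -0.3768, grad_y = 2*5*0.0 = 0.0
  x_4 = -0.0314 - 0.1*-0.3768 = 0.0063
  y_4 = 0.0 - 0.1*0.0 = 0.0
f(0.0063, 0.0) = 6*0.0063^2 + 5*0.0^2 = 0.0002


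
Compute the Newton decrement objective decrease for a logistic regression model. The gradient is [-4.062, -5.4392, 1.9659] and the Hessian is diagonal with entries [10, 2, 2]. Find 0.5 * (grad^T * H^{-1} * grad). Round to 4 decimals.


Step 1: H is diagonal, so H^(-1) * g = [-0.4062, -2.7196, 0.983].
Step 2: g^T H^(-1) g = sum_i g_i^2 / H_ii
  = (-4.062)^2/10 + (-5.4392)^2/2 + (1.9659)^2/2
  = 1.65 + 14.7924 + 1.9324 = 18.3748
Step 3: Objective decrease = 0.5 * g^T H^(-1) g = 9.1874


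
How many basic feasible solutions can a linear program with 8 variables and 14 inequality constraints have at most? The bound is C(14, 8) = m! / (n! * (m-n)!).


Each vertex corresponds to some choice of n active constraints out of m, so the number of vertices is at most C(m, n) = m! / (n!(m-n)!).
m = 14, n = 8
Numerator: 14 * 13 * 12 * 11 * 10 * 9 * 8 * 7
Denominator: 8! = 40320
C(14, 8) = 3003


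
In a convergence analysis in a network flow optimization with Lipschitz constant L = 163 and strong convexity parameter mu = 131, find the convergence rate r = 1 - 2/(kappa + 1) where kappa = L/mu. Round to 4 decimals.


Step 1: Compute the condition number.
kappa = L/mu = 163/131 = 1.2443
Step 2: Compute the convergence rate.
r = 1 - 2/(kappa + 1) = 1 - 2*mu/(L + mu) = (L - mu)/(L + mu) = 32/294 = 0.1088


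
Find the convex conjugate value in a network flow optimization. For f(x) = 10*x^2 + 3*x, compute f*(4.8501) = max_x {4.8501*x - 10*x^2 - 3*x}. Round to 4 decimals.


f*(y) = sup_x {y*x - a*x^2 - b*x} = sup_x {(y-b)*x - a*x^2}
FOC: (y - b) - 2a*x = 0 => x* = (y - b)/(2a)
x* = (4.8501 - 3)/(2*10) = 0.0925
f*(4.8501) = (y-b)^2/(4a) = (4.8501 - 3)^2/(4*10)
= 3.4229/40 = 0.0856


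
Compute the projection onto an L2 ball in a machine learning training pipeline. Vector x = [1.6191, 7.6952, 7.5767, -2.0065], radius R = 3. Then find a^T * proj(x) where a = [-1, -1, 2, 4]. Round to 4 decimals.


Step 1: Compute ||x|| (intermediates to 6 decimals).
||x|| = sqrt(1.6191^2 + 7.6952^2 + 7.5767^2 + (-2.0065)^2) = 11.102703
Step 2: Project.
Since ||x|| > R, scale = R/||x|| = 3/11.102703 = 0.270204, proj(x) = scale * x
proj(x) = [0.437487, 2.079274, 2.047255, -0.542164]
Step 3: Dot product.
a^T * proj(x) = -1*0.437487 - 1*2.079274 + 2*2.047255 + 4*(-0.542164) = -0.5909


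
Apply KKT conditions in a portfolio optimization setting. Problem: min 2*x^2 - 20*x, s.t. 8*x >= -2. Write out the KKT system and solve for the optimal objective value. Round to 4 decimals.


Step 1: Try lambda = 0 (constraint inactive).
Stationarity: 2*2*x - 20 = 0
x* = 20/(2*2) = 5.0
Check constraint: 8*5.0 = 40.0 >= -2 -- satisfied.
Step 2: Compute optimal value.
f(x*) = 2*5.0^2 - 20*5.0 = -50.0


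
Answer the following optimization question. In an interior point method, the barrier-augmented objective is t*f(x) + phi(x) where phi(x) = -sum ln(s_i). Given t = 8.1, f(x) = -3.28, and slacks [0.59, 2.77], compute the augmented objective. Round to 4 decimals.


Step 1: Compute log-barrier.
ln values: [-0.5276, 1.0188]
phi = -(-0.5276 + 1.0188) = -0.4912
Step 2: Compute augmented objective.
t*f(x) = 8.1*-3.28 = -26.568
Total = -26.568 - 0.4912 = -27.0592


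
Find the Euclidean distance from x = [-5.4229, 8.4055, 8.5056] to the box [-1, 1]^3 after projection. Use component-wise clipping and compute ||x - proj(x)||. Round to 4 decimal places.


Project each component onto [-1, 1].
clip(-5.4229) = -1.0, clip(8.4055) = 1.0, clip(8.5056) = 1.0
Projection = [-1.0, 1.0, 1.0]
Squared diffs: [19.562, 54.8414, 56.334]
Distance = sqrt(130.7374) = 11.4341


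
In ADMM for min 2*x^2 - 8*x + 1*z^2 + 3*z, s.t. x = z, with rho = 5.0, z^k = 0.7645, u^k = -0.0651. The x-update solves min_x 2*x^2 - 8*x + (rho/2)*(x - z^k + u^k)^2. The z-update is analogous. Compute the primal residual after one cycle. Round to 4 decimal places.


ADMM iteration with rho = 5.0, z^k = 0.7645, u^k = -0.0651
Step 1: x-update.
Minimize 2*x^2 - 8*x + (5.0/2)*(x - 0.7645 - 0.0651)^2
FOC: (2*2 + 5.0)*x = 8 + 5.0*(0.7645 + 0.0651)
x^{k+1} = 1.3498
Step 2: z-update.
Minimize 1*z^2 + 3*z + (5.0/2)*(1.3498 - z - 0.0651)^2
FOC: (2*1 + 5.0)*z = -3 + 5.0*(1.3498 - 0.0651)
z^{k+1} = 0.4891
Step 3: u-update.
u^{k+1} = -0.0651 + 1.3498 - 0.4891 = 0.7956
Step 4: Primal residual = |1.3498 - 0.4891| = 0.8607


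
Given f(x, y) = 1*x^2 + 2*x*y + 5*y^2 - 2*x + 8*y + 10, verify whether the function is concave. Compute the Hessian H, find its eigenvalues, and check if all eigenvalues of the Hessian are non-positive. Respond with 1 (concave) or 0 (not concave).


The Hessian of f(x,y) = 1*x^2 + 2*x*y + 5*y^2 - 2*x + 8*y + 10 is:
H = [[2, 2], [2, 10]]
Trace = 2 + 10 = 12
Determinant = 2*10 - (2)^2 = 16
Discriminant = (12)^2 - 4*16 = 80.0
Eigenvalues: lambda_1 = 1.5279, lambda_2 = 10.4721
The function is not concave.

0


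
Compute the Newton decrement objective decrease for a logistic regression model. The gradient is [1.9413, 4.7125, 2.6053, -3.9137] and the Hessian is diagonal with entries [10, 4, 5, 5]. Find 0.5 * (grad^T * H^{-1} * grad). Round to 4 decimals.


Step 1: H is diagonal, so H^(-1) * g = [0.1941, 1.1781, 0.5211, -0.7827].
Step 2: g^T H^(-1) g = sum_i g_i^2 / H_ii
  = (1.9413)^2/10 + (4.7125)^2/4 + (2.6053)^2/5 + (-3.9137)^2/5
  = 0.3769 + 5.5519 + 1.3575 + 3.0634 = 10.3497
Step 3: Objective decrease = 0.5 * g^T H^(-1) g = 5.1749


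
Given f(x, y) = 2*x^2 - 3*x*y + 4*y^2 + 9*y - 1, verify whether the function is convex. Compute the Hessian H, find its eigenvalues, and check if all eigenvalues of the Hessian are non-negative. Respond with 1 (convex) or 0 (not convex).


The Hessian of f(x,y) = 2*x^2 - 3*x*y + 4*y^2 + 9*y - 1 is:
H = [[4, -3], [-3, 8]]
Trace = 4 + 8 = 12
Determinant = 4*8 - (-3)^2 = 23
Discriminant = (12)^2 - 4*23 = 52.0
Eigenvalues: lambda_1 = 2.3944, lambda_2 = 9.6056
The function is convex.

1


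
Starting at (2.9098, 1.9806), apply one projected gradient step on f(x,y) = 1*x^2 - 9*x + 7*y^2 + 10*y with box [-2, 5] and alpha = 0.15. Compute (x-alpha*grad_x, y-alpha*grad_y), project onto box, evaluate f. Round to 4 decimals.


Step 1: Compute gradient at (2.9098, 1.9806).
grad_x = 2*1*2.9098 - 9 = -3.1804
grad_y = 2*7*1.9806 + 10 = 37.7284
Step 2: Gradient step.
x_raw = 2.9098 - 0.15*-3.1804 = 3.3869
y_raw = 1.9806 - 0.15*37.7284 = -3.6787
Step 3: Project onto [-2, 5].
x_proj = clip(3.3869) = 3.3869
y_proj = clip(-3.6787) = -2.0
Step 4: Evaluate f.
f(3.3869, -2.0) = -11.0109


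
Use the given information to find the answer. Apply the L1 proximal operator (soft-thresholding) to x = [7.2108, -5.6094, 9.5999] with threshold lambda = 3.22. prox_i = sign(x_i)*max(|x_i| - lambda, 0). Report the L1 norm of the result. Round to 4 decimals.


Soft-thresholding with lambda = 3.22:
prox(7.2108) = sign(7.2108)*max(|7.2108| - 3.22, 0) = 3.9908
prox(-5.6094) = sign(-5.6094)*max(|-5.6094| - 3.22, 0) = -2.3894
prox(9.5999) = sign(9.5999)*max(|9.5999| - 3.22, 0) = 6.3799
prox(x) = [3.9908, -2.3894, 6.3799]
||prox(x)||_1 = 3.9908 + 2.3894 + 6.3799 = 12.7601


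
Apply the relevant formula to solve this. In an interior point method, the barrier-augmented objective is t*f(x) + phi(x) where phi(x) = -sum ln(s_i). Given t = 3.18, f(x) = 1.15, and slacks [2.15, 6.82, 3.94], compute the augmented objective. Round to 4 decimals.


Step 1: Compute log-barrier.
ln values: [0.7655, 1.9199, 1.3712]
phi = -(0.7655 + 1.9199 + 1.3712) = -4.0565
Step 2: Compute augmented objective.
t*f(x) = 3.18*1.15 = 3.657
Total = 3.657 - 4.0565 = -0.3995


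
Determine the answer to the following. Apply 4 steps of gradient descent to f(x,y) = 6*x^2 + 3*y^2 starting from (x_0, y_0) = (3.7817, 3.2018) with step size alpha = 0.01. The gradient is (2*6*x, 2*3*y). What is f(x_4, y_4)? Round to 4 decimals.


Gradient descent on f(x,y) = 6*x^2 + 3*y^2.
Starting point: (3.7817, 3.2018), alpha = 0.01
Step 1: grad_x = 2*6*3.7817 = 45.3804, grad_y = 2*3*3.2018 = 19.2108
  x_1 = 3.7817 - 0.01*45.3804 = 3.3279
  y_1 = 3.2018 - 0.01*19.2108 = 3.0097
Step 2: grad_x = 2*6*3.3279 = 39.9348, grad_y = 2*3*3.0097 = 18.0582
  x_2 = 3.3279 - 0.01*39.9348 = 2.9285
  y_2 = 3.0097 - 0.01*18.0582 = 2.8291
Step 3: grad_x = 2*6*2.9285 = 35.1426, grad_y = 2*3*2.8291 = 16.9747
  x_3 = 2.9285 - 0.01*35.1426 = 2.5771
  y_3 = 2.8291 - 0.01*16.9747 = 2.6594
Step 4: grad_x = 2*6*2.5771 = 30.9255, grad_y = 2*3*2.6594 = 15.9562
  x_4 = 2.5771 - 0.01*30.9255 = 2.2679
  y_4 = 2.6594 - 0.01*15.9562 = 2.4998
f(2.2679, 2.4998) = 6*2.2679^2 + 3*2.4998^2 = 49.6064


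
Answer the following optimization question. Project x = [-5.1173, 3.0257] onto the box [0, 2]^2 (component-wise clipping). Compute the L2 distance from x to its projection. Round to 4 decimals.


Project each component onto [0, 2].
clip(-5.1173) = 0.0, clip(3.0257) = 2.0
Projection = [0.0, 2.0]
Squared diffs: [26.1868, 1.0521]
Distance = sqrt(27.2389) = 5.2191


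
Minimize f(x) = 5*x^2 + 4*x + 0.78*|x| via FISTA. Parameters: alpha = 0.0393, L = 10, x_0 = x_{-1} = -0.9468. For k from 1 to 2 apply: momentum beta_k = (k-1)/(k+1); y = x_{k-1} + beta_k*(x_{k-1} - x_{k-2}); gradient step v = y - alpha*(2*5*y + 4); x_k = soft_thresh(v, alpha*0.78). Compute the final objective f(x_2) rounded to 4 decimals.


FISTA on f(x) = 5*x^2 + 4*x + 0.78*|x|
L = 10, alpha = 0.0393
Iteration 1: beta = 0.0, y = -0.9468 + 0.0*(-0.9468 + 0.9468) = -0.9468
  grad(y) = -5.468, v = y - alpha*grad = -0.7319
  prox(v) = soft_thresh(-0.7319, 0.0307) = -0.7013
Iteration 2: beta = 0.3333, y = -0.7013 + 0.3333*(-0.7013 + 0.9468) = -0.6194
  grad(y) = -2.194, v = y - alpha*grad = -0.5332
  prox(v) = soft_thresh(-0.5332, 0.0307) = -0.5025
f(x_2) = 5*(-0.5025)^2 + 4*(-0.5025) + 0.78*|-0.5025| = -0.3555


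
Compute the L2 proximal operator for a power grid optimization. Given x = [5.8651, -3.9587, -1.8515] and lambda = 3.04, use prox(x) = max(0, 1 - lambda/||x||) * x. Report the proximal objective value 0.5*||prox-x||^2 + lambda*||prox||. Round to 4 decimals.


Step 1: Compute ||x||.
||x|| = 7.3143
Step 2: Compute scaling factor.
scale = max(0, 1 - 3.04/7.3143) = 0.5844
Step 3: prox(x) = [3.4274, -2.3134, -1.082]
||prox(x)|| = 4.2743
Step 4: Proximal objective.
0.5*||prox-x||^2 = 4.6208
lambda*||prox|| = 12.9939
Total = 17.6146


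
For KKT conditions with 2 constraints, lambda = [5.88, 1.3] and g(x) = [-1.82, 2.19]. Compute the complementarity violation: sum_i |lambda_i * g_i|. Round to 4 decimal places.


KKT complementary slackness check:
lambda_1 * g_1 = 5.88 * -1.82 = -10.7016
lambda_2 * g_2 = 1.3 * 2.19 = 2.847
Total violation = 10.7016 + 2.847 = 13.5486


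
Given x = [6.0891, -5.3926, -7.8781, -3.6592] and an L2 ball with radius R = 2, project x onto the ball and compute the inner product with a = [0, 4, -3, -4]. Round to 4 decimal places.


Step 1: Compute ||x|| (intermediates to 6 decimals).
||x|| = sqrt(6.0891^2 + (-5.3926)^2 + (-7.8781)^2 + (-3.6592)^2) = 11.900062
Step 2: Project.
Since ||x|| > R, scale = R/||x|| = 2/11.900062 = 0.168066, proj(x) = scale * x
proj(x) = [1.023371, -0.906313, -1.324041, -0.614987]
Step 3: Dot product.
a^T * proj(x) = 0*1.023371 + 4*(-0.906313) - 3*(-1.324041) - 4*(-0.614987) = 2.8068


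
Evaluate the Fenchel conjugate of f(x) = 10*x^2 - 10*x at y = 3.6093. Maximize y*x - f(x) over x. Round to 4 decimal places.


f*(y) = sup_x {y*x - a*x^2 - b*x} = sup_x {(y-b)*x - a*x^2}
FOC: (y - b) - 2a*x = 0 => x* = (y - b)/(2a)
x* = (3.6093 + 10)/(2*10) = 0.6805
f*(3.6093) = (y-b)^2/(4a) = (3.6093 + 10)^2/(4*10)
= 185.213/40 = 4.6303


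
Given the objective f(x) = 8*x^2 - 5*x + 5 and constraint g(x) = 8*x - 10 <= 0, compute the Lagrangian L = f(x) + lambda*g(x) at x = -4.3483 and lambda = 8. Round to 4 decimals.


Step 1: Evaluate f(x).
f(-4.3483) = 8*(-4.3483)^2 - 5*(-4.3483) + 5 = 178.0032
Step 2: Evaluate g(x).
g(-4.3483) = 8*-4.3483 - 10 = -44.7864
Step 3: Compute Lagrangian.
L = 178.0032 + 8*-44.7864 = -180.288


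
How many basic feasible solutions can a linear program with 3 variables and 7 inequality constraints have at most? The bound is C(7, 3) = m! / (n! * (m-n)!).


Each vertex corresponds to some choice of n active constraints out of m, so the number of vertices is at most C(m, n) = m! / (n!(m-n)!).
m = 7, n = 3
Numerator: 7 * 6 * 5
Denominator: 3! = 6
C(7, 3) = 35


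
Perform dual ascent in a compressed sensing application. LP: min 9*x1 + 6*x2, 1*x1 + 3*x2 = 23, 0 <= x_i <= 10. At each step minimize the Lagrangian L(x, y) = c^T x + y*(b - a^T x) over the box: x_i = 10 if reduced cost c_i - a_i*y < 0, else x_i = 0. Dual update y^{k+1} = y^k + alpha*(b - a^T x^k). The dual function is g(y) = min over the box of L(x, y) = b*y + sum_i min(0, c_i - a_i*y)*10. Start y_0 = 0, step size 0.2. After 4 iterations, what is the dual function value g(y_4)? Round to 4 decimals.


Dual ascent for LP: min 9*x1 + 6*x2, 1*x1 + 3*x2 = 23, 0 <= x_i <= 10
Step 1: y^k = 0.0, reduced costs: (9.0, 6.0)
  x^k = (0.0, 0.0), subgradient = b - a^T x = 23.0
  y^{k+1} = 0.0 + 0.2*23.0 = 4.6
Step 2: y^k = 4.6, reduced costs: (4.4, -7.8)
  x^k = (0.0, 10.0), subgradient = b - a^T x = -7.0
  y^{k+1} = 4.6 + 0.2*-7.0 = 3.2
Step 3: y^k = 3.2, reduced costs: (5.8, -3.6)
  x^k = (0.0, 10.0), subgradient = b - a^T x = -7.0
  y^{k+1} = 3.2 + 0.2*-7.0 = 1.8
Step 4: y^k = 1.8, reduced costs: (7.2, 0.6)
  x^k = (0.0, 0.0), subgradient = b - a^T x = 23.0
  y^{k+1} = 1.8 + 0.2*23.0 = 6.4
Dual objective at y_4 = 6.4: reduced costs (2.6, -13.2), box minimizer x = (0.0, 10.0)
g(y_4) = b*y + (c1 - a1*y)*x1 + (c2 - a2*y)*x2 = 23*6.4 + 2.6*0.0 + (-13.2)*10.0 = 147.2 + 0.0 - 132.0 = 15.2


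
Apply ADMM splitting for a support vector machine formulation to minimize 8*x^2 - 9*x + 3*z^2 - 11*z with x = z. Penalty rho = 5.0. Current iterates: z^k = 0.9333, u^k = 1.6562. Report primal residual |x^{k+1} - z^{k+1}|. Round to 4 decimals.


ADMM iteration with rho = 5.0, z^k = 0.9333, u^k = 1.6562
Step 1: x-update.
Minimize 8*x^2 - 9*x + (5.0/2)*(x - 0.9333 + 1.6562)^2
FOC: (2*8 + 5.0)*x = 9 + 5.0*(0.9333 - 1.6562)
x^{k+1} = 0.2565
Step 2: z-update.
Minimize 3*z^2 - 11*z + (5.0/2)*(0.2565 - z + 1.6562)^2
FOC: (2*3 + 5.0)*z = 11 + 5.0*(0.2565 + 1.6562)
z^{k+1} = 1.8694
Step 3: u-update.
u^{k+1} = 1.6562 + 0.2565 - 1.8694 = 0.0433
Step 4: Primal residual = |0.2565 - 1.8694| = 1.6129


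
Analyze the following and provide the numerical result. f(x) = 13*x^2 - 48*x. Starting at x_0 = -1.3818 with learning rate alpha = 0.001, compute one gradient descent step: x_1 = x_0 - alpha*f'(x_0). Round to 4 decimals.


We compute the gradient at x_0 and apply the update.
f'(x) = 26*x - 48
f'(-1.3818) = 26*-1.3818 - 48 = -83.9268
x_1 = -1.3818 - 0.001*-83.9268 = -1.2979


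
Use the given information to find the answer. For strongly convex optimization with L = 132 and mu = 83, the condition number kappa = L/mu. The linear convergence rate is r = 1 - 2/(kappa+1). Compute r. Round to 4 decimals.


Step 1: Compute the condition number.
kappa = L/mu = 132/83 = 1.5904
Step 2: Compute the convergence rate.
r = 1 - 2/(kappa + 1) = 1 - 2*mu/(L + mu) = (L - mu)/(L + mu) = 49/215 = 0.2279


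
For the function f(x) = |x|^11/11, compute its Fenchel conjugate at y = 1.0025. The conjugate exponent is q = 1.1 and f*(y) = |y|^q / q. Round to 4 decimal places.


The conjugate exponent q satisfies 1/p + 1/q = 1.
p = 11, so q = 11/(11 - 1) = 1.1
|y|^q = 1.0025^1.1 = 1.0028
f*(1.0025) = 1.0028 / 1.1 = 0.9116


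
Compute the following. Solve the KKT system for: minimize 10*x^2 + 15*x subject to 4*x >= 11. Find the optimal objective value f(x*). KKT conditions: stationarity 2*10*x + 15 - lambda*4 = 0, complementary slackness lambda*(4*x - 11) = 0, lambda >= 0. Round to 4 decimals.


Step 1: Try lambda = 0 (constraint inactive).
x_unc = -15/(2*10) = -0.75
Check: 4*-0.75 = -3.0 < 11 -- violated!
Step 2: Constraint must be active: 4*x = 11
x* = 11/4 = 2.75
lambda = (2*10*2.75 + 15)/4 = 17.5
Step 3: Compute optimal value.
f(x*) = 10*2.75^2 + 15*2.75 = 116.875


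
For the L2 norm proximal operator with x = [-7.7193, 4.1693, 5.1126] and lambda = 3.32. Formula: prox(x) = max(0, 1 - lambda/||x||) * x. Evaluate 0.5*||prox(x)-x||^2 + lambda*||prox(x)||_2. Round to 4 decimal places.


Step 1: Compute ||x||.
||x|| = 10.1543
Step 2: Compute scaling factor.
scale = max(0, 1 - 3.32/10.1543) = 0.673
Step 3: prox(x) = [-5.1954, 2.8061, 3.441]
||prox(x)|| = 6.8343
Step 4: Proximal objective.
0.5*||prox-x||^2 = 5.5112
lambda*||prox|| = 22.6899
Total = 28.201


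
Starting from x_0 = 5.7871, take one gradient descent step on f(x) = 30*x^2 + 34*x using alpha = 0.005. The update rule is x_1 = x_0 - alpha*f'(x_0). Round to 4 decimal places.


We compute the gradient at x_0 and apply the update.
f'(x) = 60*x + 34
f'(5.7871) = 60*5.7871 + 34 = 381.226
x_1 = 5.7871 - 0.005*381.226 = 3.881


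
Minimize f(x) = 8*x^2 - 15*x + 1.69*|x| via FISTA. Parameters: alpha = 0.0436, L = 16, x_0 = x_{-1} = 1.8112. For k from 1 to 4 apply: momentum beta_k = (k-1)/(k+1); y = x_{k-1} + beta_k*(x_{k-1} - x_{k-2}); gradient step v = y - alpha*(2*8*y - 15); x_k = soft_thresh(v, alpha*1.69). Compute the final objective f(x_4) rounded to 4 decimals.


FISTA on f(x) = 8*x^2 - 15*x + 1.69*|x|
L = 16, alpha = 0.0436
Iteration 1: beta = 0.0, y = 1.8112 + 0.0*(1.8112 - 1.8112) = 1.8112
  grad(y) = 13.9792, v = y - alpha*grad = 1.2017
  prox(v) = soft_thresh(1.2017, 0.0737) = 1.128
Iteration 2: beta = 0.3333, y = 1.128 + 0.3333*(1.128 - 1.8112) = 0.9003
  grad(y) = -0.5952, v = y - alpha*grad = 0.9262
  prox(v) = soft_thresh(0.9262, 0.0737) = 0.8526
Iteration 3: beta = 0.5, y = 0.8526 + 0.5*(0.8526 - 1.128) = 0.7148
  grad(y) = -3.5626, v = y - alpha*grad = 0.8702
  prox(v) = soft_thresh(0.8702, 0.0737) = 0.7965
Iteration 4: beta = 0.6, y = 0.7965 + 0.6*(0.7965 - 0.8526) = 0.7628
  grad(y) = -2.7947, v = y - alpha*grad = 0.8847
  prox(v) = soft_thresh(0.8847, 0.0737) = 0.811
f(x_4) = 8*0.811^2 - 15*0.811 + 1.69*|0.811| = -5.5326


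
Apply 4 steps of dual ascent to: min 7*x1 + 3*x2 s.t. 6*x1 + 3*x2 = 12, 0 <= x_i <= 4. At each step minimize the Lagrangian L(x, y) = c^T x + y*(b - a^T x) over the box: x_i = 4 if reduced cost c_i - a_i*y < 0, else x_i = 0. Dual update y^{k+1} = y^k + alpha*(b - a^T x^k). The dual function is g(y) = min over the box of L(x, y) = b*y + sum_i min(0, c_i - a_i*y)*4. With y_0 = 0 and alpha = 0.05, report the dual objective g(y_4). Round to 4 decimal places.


Dual ascent for LP: min 7*x1 + 3*x2, 6*x1 + 3*x2 = 12, 0 <= x_i <= 4
Step 1: y^k = 0.0, reduced costs: (7.0, 3.0)
  x^k = (0.0, 0.0), subgradient = b - a^T x = 12.0
  y^{k+1} = 0.0 + 0.05*12.0 = 0.6
Step 2: y^k = 0.6, reduced costs: (3.4, 1.2)
  x^k = (0.0, 0.0), subgradient = b - a^T x = 12.0
  y^{k+1} = 0.6 + 0.05*12.0 = 1.2
Step 3: y^k = 1.2, reduced costs: (-0.2, -0.6)
  x^k = (4.0, 4.0), subgradient = b - a^T x = -24.0
  y^{k+1} = 1.2 + 0.05*-24.0 = -0.0
Step 4: y^k = -0.0, reduced costs: (7.0, 3.0)
  x^k = (0.0, 0.0), subgradient = b - a^T x = 12.0
  y^{k+1} = -0.0 + 0.05*12.0 = 0.6
Dual objective at y_4 = 0.6: reduced costs (3.4, 1.2), box minimizer x = (0.0, 0.0)
g(y_4) = b*y + (c1 - a1*y)*x1 + (c2 - a2*y)*x2 = 12*0.6 + 3.4*0.0 + 1.2*0.0 = 7.2 + 0.0 + 0.0 = 7.2
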